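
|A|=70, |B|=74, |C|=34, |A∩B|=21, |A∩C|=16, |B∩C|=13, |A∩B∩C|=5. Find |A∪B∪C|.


|A∪B∪C| = 70+74+34-21-16-13+5 = 133

|A∪B∪C| = 133


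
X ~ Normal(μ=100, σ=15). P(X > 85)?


z = (85-100)/15 = -1.0
P(X > 85) = 1 - P(Z ≤ -1.0) = 1 - 0.1587 = 0.8413

P(X > 85) ≈ 0.8413


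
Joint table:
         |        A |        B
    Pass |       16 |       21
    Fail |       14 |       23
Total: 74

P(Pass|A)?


P(Pass|A) = 16/(16+14) = 16/30 = 8/15

P = 8/15 ≈ 53.33%


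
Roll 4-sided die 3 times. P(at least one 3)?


P(no 3)^3 = (3/4)^3 = 27/64
P(≥1) = 1 - 27/64 = 37/64

P = 37/64 ≈ 57.81%


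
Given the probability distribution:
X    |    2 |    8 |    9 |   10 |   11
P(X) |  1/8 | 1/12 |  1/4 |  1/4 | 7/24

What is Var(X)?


E[X] = 71/8
E[X²] = 691/8
Var(X) = E[X²] - (E[X])² = 691/8 - 5041/64 = 487/64

Var(X) = 487/64 ≈ 7.6094


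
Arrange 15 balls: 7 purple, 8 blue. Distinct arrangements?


15!/(7!×8!) = 6435

6435


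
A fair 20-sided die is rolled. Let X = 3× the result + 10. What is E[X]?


E[die] = (1+20)/2 = 21/2
E[X] = 3×21/2 + 10 = 83/2

E[X] = 83/2


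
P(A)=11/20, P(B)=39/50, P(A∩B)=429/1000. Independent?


P(A)×P(B) = 429/1000
P(A∩B) = 429/1000
Equal ✓ → Independent

Yes, independent


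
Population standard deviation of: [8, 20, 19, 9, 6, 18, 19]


Mean = 99/7
  (8-99/7)²=1849/49
  (20-99/7)²=1681/49
  (19-99/7)²=1156/49
  (9-99/7)²=1296/49
  (6-99/7)²=3249/49
  (18-99/7)²=729/49
  (19-99/7)²=1156/49
Σ(x-μ)² = 1588/7
σ² = (1588/7)/7 = 1588/49

σ = √(1588/49) ≈ 5.6928


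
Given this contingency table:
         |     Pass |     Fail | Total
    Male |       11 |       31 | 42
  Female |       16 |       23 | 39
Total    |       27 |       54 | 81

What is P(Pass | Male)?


P(Pass | Male) = 11/(11+31) = 11/42

P(Pass|Male) = 11/42 ≈ 26.19%


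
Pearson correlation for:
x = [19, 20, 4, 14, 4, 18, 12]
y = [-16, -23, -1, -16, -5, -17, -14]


n=7, Σx=91, Σy=-92, Σxy=-1486, Σx²=1457, Σy²=1552
r = (7×(-1486) - 91×(-92))/√((7×1457 - 91²)(7×1552 - (-92)²))
= -2030/√(1918×2400) = -2030/√4603200 ≈ -2030/2145.5069 ≈ -0.9462

r ≈ -0.9462


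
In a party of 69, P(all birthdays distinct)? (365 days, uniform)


P(all different) = Π(365-i)/365 for i=0..68
= (365/365)×(364/365)×...×(297/365)
= 0.001036

P ≈ 0.0010 ≈ 0.10%


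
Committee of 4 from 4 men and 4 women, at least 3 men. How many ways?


Count by #men:
  3M,1W: C(4,3)×C(4,1)=16
  4M,0W: C(4,4)×C(4,0)=1
Total = 17

17


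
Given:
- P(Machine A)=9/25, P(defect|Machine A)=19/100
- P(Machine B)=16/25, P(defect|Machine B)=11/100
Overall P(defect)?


P(B) = Σ P(B|Aᵢ)×P(Aᵢ)
  19/100×9/25 = 171/2500
  11/100×16/25 = 44/625
Sum = 347/2500

P(defect) = 347/2500 ≈ 13.88%


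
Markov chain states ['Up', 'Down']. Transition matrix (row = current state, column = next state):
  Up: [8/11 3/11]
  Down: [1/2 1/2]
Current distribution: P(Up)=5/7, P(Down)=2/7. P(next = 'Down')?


P(next=Down) = Σᵢ P(now=i)×P(i→Down)
= 5/7×3/11 + 2/7×1/2
= 15/77 + 1/7 = 26/77

P = 26/77 ≈ 0.3377


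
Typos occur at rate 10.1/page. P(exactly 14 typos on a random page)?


Poisson(λ=10.1): P(X=14) = e^(-λ)×λ^k/k!
= e^(-10.1) × 10.1^14 / 14!
≈ 4.107955523e-05 × 1.14947421324e+14 / 87178291200 ≈ 0.054165

P(X=14) ≈ 0.054165 ≈ 5.42%


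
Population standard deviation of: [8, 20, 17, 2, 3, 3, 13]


Mean = 66/7
  (8-66/7)²=100/49
  (20-66/7)²=5476/49
  (17-66/7)²=2809/49
  (2-66/7)²=2704/49
  (3-66/7)²=2025/49
  (3-66/7)²=2025/49
  (13-66/7)²=625/49
Σ(x-μ)² = 2252/7
σ² = (2252/7)/7 = 2252/49

σ = √(2252/49) ≈ 6.7793


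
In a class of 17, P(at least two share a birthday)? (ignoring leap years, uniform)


P(all different) = Π(365-i)/365 for i=0..16
= 0.684992
P(match) = 1 - 0.684992 = 0.315008

P ≈ 0.3150 ≈ 31.50%


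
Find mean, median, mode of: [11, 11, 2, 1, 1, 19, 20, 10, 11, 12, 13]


Sorted: [1, 1, 2, 10, 11, 11, 11, 12, 13, 19, 20]
Mean = 111/11
Median = 11
Freq: {11: 3, 2: 1, 1: 2, 19: 1, 20: 1, 10: 1, 12: 1, 13: 1}
Mode: [11]

Mean=111/11, Median=11, Mode=11


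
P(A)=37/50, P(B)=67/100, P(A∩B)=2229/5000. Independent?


P(A)×P(B) = 2479/5000
P(A∩B) = 2229/5000
Not equal → NOT independent

No, not independent


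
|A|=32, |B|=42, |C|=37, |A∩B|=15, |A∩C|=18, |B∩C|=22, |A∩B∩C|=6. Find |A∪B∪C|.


|A∪B∪C| = 32+42+37-15-18-22+6 = 62

|A∪B∪C| = 62


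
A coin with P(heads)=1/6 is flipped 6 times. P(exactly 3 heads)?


Binomial: P(X=3) = C(6,3)×p^3×(1-p)^3
= 20 × 1/216 × 125/216 = 625/11664

P(X=3) = 625/11664 ≈ 5.36%


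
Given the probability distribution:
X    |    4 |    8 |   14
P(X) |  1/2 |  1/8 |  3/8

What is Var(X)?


E[X] = 33/4
E[X²] = 179/2
Var(X) = E[X²] - (E[X])² = 179/2 - 1089/16 = 343/16

Var(X) = 343/16 ≈ 21.4375


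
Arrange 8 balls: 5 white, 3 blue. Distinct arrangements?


8!/(5!×3!) = 56

56


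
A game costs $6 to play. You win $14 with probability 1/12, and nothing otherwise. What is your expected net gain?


E[gain] = (14-6)×1/12 + (-6)×11/12
= 2/3 - 11/2 = -29/6

Expected net gain = $-29/6 ≈ $-4.83


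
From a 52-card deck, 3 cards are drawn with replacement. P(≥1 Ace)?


P(not a Ace) = 48/52 = 12/13
P(none in 3 draws) = (12/13)^3 = 1728/2197
P(≥1 Ace) = 1 - 1728/2197 = 469/2197

P = 469/2197 ≈ 21.35%


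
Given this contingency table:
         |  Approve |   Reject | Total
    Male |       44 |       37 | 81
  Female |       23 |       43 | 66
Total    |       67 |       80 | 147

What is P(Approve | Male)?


P(Approve | Male) = 44/(44+37) = 44/81

P(Approve|Male) = 44/81 ≈ 54.32%


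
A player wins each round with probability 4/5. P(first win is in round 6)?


Geometric: P(X=6) = (1-p)^(k-1)×p = (1/5)^5×4/5 = 4/15625

P(X=6) = 4/15625 ≈ 0.03%


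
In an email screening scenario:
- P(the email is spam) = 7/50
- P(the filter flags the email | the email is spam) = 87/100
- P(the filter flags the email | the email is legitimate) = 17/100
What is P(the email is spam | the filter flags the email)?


Using Bayes' theorem:
P(A|B) = P(B|A)·P(A) / P(B)

P(the filter flags the email) = 87/100 × 7/50 + 17/100 × 43/50
= 609/5000 + 731/5000 = 67/250

P(the email is spam|the filter flags the email) = (609/5000) / (67/250) = 609/1340

P(the email is spam|the filter flags the email) = 609/1340 ≈ 45.45%


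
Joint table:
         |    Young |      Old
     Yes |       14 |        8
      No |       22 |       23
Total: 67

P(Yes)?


P(Yes) = (14+8)/67 = 22/67

P(Yes) = 22/67 ≈ 32.84%


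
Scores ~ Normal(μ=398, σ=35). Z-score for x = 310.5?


z = (x - μ)/σ = (310.5 - 398)/35 = -2.5

z = -2.5


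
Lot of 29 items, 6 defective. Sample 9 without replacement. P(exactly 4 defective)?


Hypergeometric: C(6,4)×C(23,5)/C(29,9)
= 15×33649/10015005 = 19/377

P(X=4) = 19/377 ≈ 5.04%


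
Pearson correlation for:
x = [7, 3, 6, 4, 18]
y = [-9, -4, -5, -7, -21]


n=5, Σx=38, Σy=-46, Σxy=-511, Σx²=434, Σy²=612
r = (5×(-511) - 38×(-46))/√((5×434 - 38²)(5×612 - (-46)²))
= -807/√(726×944) = -807/√685344 ≈ -807/827.8551 ≈ -0.9748

r ≈ -0.9748


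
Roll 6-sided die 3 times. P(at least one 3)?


P(no 3)^3 = (5/6)^3 = 125/216
P(≥1) = 1 - 125/216 = 91/216

P = 91/216 ≈ 42.13%


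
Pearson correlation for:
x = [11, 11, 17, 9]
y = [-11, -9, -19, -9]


n=4, Σx=48, Σy=-48, Σxy=-624, Σx²=612, Σy²=644
r = (4×(-624) - 48×(-48))/√((4×612 - 48²)(4×644 - (-48)²))
= -192/√(144×272) = -192/√39168 ≈ -192/197.9091 ≈ -0.9701

r ≈ -0.9701


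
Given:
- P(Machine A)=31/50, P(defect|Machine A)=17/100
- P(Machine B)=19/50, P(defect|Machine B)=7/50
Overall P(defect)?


P(B) = Σ P(B|Aᵢ)×P(Aᵢ)
  17/100×31/50 = 527/5000
  7/50×19/50 = 133/2500
Sum = 793/5000

P(defect) = 793/5000 ≈ 15.86%


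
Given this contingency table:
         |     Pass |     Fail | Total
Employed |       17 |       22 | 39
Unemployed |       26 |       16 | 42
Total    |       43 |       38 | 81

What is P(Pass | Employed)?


P(Pass | Employed) = 17/(17+22) = 17/39

P(Pass|Employed) = 17/39 ≈ 43.59%


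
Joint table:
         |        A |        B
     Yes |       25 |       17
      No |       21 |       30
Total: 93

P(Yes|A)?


P(Yes|A) = 25/(25+21) = 25/46

P = 25/46 ≈ 54.35%


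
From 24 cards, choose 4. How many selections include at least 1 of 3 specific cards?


Complement: C(24,4) - C(21,4) = 10626 - 5985 = 4641

4641


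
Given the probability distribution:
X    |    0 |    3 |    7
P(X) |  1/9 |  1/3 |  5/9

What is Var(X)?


E[X] = 44/9
E[X²] = 272/9
Var(X) = E[X²] - (E[X])² = 272/9 - 1936/81 = 512/81

Var(X) = 512/81 ≈ 6.3210


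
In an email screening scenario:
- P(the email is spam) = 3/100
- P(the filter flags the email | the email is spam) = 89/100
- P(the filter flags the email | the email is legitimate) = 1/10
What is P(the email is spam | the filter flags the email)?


Using Bayes' theorem:
P(A|B) = P(B|A)·P(A) / P(B)

P(the filter flags the email) = 89/100 × 3/100 + 1/10 × 97/100
= 267/10000 + 97/1000 = 1237/10000

P(the email is spam|the filter flags the email) = (267/10000) / (1237/10000) = 267/1237

P(the email is spam|the filter flags the email) = 267/1237 ≈ 21.58%


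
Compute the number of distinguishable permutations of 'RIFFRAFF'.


Letters: 8, freq: {'R': 2, 'I': 1, 'F': 4, 'A': 1}
8!/(2!×1!×4!×1!) = 40320/48 = 840

840


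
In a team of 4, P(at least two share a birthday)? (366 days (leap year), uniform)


P(all different) = Π(366-i)/366 for i=0..3
= 0.983689
P(match) = 1 - 0.983689 = 0.016311

P ≈ 0.0163 ≈ 1.63%


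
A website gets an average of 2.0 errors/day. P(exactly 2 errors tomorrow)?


Poisson(λ=2.0): P(X=2) = e^(-λ)×λ^k/k!
= e^(-2.0) × 2.0^2 / 2!
≈ 0.1353352832 × 4 / 2 ≈ 0.270671

P(X=2) ≈ 0.270671 ≈ 27.07%


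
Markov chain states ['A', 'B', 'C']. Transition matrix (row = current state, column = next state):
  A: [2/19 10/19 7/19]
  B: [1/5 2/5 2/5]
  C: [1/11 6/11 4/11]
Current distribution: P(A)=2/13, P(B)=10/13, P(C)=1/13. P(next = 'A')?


P(next=A) = Σᵢ P(now=i)×P(i→A)
= 2/13×2/19 + 10/13×1/5 + 1/13×1/11
= 4/247 + 2/13 + 1/143 = 37/209

P = 37/209 ≈ 0.1770


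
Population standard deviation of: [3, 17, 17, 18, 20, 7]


Mean = 82/6 = 41/3
  (3-41/3)²=1024/9
  (17-41/3)²=100/9
  (17-41/3)²=100/9
  (18-41/3)²=169/9
  (20-41/3)²=361/9
  (7-41/3)²=400/9
Σ(x-μ)² = 718/3
σ² = (718/3)/6 = 359/9

σ = √(359/9) ≈ 6.3158


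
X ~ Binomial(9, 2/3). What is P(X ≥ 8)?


P(X ≥ 8) = Σ P(X=i) for i=8..9
P(X=8) = 256/2187
P(X=9) = 512/19683
Sum = 2816/19683

P(X ≥ 8) = 2816/19683 ≈ 14.31%


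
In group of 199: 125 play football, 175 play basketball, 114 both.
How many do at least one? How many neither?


|A∪B| = 125+175-114 = 186
Neither = 199-186 = 13

At least one: 186; Neither: 13


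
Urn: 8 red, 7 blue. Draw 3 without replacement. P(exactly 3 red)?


Hypergeometric: C(8,3)×C(7,0)/C(15,3)
= 56×1/455 = 8/65

P(X=3) = 8/65 ≈ 12.31%


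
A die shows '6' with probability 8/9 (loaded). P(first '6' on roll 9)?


Geometric: P(X=9) = (1-p)^(k-1)×p = (1/9)^8×8/9 = 8/387420489

P(X=9) = 8/387420489 ≈ 0.00%


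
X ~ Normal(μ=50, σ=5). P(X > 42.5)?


z = (42.5-50)/5 = -1.5
P(X > 42.5) = 1 - P(Z ≤ -1.5) = 1 - 0.0668 = 0.9332

P(X > 42.5) ≈ 0.9332


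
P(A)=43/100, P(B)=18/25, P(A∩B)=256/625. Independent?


P(A)×P(B) = 387/1250
P(A∩B) = 256/625
Not equal → NOT independent

No, not independent


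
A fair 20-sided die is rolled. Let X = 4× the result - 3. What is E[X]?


E[die] = (1+20)/2 = 21/2
E[X] = 4×21/2 - 3 = 39

E[X] = 39


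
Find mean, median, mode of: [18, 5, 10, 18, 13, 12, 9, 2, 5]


Sorted: [2, 5, 5, 9, 10, 12, 13, 18, 18]
Mean = 92/9
Median = 10
Freq: {18: 2, 5: 2, 10: 1, 13: 1, 12: 1, 9: 1, 2: 1}
Mode: [5, 18]

Mean=92/9, Median=10, Mode=[5, 18]


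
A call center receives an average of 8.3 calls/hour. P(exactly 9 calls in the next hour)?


Poisson(λ=8.3): P(X=9) = e^(-λ)×λ^k/k!
= e^(-8.3) × 8.3^9 / 9!
≈ 0.0002485168271 × 186940255.268 / 362880 ≈ 0.128025

P(X=9) ≈ 0.128025 ≈ 12.80%


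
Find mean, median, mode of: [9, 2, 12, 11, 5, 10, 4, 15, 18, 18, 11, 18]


Sorted: [2, 4, 5, 9, 10, 11, 11, 12, 15, 18, 18, 18]
Mean = 133/12
Median = 11
Freq: {9: 1, 2: 1, 12: 1, 11: 2, 5: 1, 10: 1, 4: 1, 15: 1, 18: 3}
Mode: [18]

Mean=133/12, Median=11, Mode=18


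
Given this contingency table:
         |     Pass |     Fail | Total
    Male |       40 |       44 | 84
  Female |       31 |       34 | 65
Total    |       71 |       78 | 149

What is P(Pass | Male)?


P(Pass | Male) = 40/(40+44) = 40/84 = 10/21

P(Pass|Male) = 10/21 ≈ 47.62%


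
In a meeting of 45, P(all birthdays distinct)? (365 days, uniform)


P(all different) = Π(365-i)/365 for i=0..44
= (365/365)×(364/365)×...×(321/365)
= 0.059024

P ≈ 0.0590 ≈ 5.90%


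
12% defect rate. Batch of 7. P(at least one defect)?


P(all good) = (22/25)^7 = 2494357888/6103515625
P(≥1 defect) = 3609157737/6103515625

P = 3609157737/6103515625 ≈ 59.13%


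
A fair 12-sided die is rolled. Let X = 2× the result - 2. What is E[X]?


E[die] = (1+12)/2 = 13/2
E[X] = 2×13/2 - 2 = 11

E[X] = 11


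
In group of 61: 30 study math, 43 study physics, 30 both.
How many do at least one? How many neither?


|A∪B| = 30+43-30 = 43
Neither = 61-43 = 18

At least one: 43; Neither: 18


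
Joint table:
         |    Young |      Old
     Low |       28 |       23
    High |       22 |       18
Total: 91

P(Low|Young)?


P(Low|Young) = 28/(28+22) = 28/50 = 14/25

P = 14/25 ≈ 56.00%


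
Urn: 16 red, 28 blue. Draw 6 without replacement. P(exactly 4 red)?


Hypergeometric: C(16,4)×C(28,2)/C(44,6)
= 1820×378/7059052 = 1890/19393

P(X=4) = 1890/19393 ≈ 9.75%


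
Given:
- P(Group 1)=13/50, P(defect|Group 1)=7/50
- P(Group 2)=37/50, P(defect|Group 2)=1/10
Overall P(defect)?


P(B) = Σ P(B|Aᵢ)×P(Aᵢ)
  7/50×13/50 = 91/2500
  1/10×37/50 = 37/500
Sum = 69/625

P(defect) = 69/625 ≈ 11.04%


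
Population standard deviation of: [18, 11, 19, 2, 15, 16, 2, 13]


Mean = 96/8 = 12
  (18-12)²=36
  (11-12)²=1
  (19-12)²=49
  (2-12)²=100
  (15-12)²=9
  (16-12)²=16
  (2-12)²=100
  (13-12)²=1
Σ(x-μ)² = 312
σ² = 312/8 = 39

σ = √(39) ≈ 6.2450


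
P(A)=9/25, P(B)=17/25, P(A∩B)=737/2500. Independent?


P(A)×P(B) = 153/625
P(A∩B) = 737/2500
Not equal → NOT independent

No, not independent


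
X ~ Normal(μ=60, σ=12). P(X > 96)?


z = (96-60)/12 = 3.0
P(X > 96) = 1 - P(Z ≤ 3.0) = 1 - 0.9987 = 0.0013

P(X > 96) ≈ 0.0013


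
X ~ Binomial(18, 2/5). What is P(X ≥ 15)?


P(X ≥ 15) = Σ P(X=i) for i=15..18
P(X=15) = 721944576/3814697265625
P(X=16) = 90243072/3814697265625
P(X=17) = 7077888/3814697265625
P(X=18) = 262144/3814697265625
Sum = 163905536/762939453125

P(X ≥ 15) = 163905536/762939453125 ≈ 0.02%


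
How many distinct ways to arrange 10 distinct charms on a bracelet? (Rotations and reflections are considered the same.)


Free circular arrangements: rotations and reflections both identified.
(n-1)!/2 = 9!/2 = 362880/2 = 181440

181440


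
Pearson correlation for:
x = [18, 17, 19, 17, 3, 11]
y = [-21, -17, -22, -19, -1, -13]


n=6, Σx=85, Σy=-93, Σxy=-1554, Σx²=1393, Σy²=1745
r = (6×(-1554) - 85×(-93))/√((6×1393 - 85²)(6×1745 - (-93)²))
= -1419/√(1133×1821) = -1419/√2063193 ≈ -1419/1436.3819 ≈ -0.9879

r ≈ -0.9879


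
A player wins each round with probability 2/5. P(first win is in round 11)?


Geometric: P(X=11) = (1-p)^(k-1)×p = (3/5)^10×2/5 = 118098/48828125

P(X=11) = 118098/48828125 ≈ 0.24%


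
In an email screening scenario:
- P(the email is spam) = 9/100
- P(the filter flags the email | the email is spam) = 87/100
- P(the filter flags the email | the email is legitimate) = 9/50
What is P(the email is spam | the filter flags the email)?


Using Bayes' theorem:
P(A|B) = P(B|A)·P(A) / P(B)

P(the filter flags the email) = 87/100 × 9/100 + 9/50 × 91/100
= 783/10000 + 819/5000 = 2421/10000

P(the email is spam|the filter flags the email) = (783/10000) / (2421/10000) = 87/269

P(the email is spam|the filter flags the email) = 87/269 ≈ 32.34%


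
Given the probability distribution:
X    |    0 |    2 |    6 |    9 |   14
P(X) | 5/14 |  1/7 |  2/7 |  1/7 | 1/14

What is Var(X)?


E[X] = 30/7
E[X²] = 255/7
Var(X) = E[X²] - (E[X])² = 255/7 - 900/49 = 885/49

Var(X) = 885/49 ≈ 18.0612


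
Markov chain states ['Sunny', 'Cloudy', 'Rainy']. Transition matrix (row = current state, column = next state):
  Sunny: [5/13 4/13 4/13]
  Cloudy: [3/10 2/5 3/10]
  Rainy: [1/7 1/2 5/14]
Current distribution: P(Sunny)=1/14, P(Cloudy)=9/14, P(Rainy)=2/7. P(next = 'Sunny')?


P(next=Sunny) = Σᵢ P(now=i)×P(i→Sunny)
= 1/14×5/13 + 9/14×3/10 + 2/7×1/7
= 5/182 + 27/140 + 2/49 = 3327/12740

P = 3327/12740 ≈ 0.2611


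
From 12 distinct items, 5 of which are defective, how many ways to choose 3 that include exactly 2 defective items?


Choose 2 of the 5 defective items and 1 of the other 7 items:
C(5,2)×C(7,1) = 10×7 = 70

70


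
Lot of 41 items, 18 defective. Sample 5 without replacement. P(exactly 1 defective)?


Hypergeometric: C(18,1)×C(23,4)/C(41,5)
= 18×8855/749398 = 79695/374699

P(X=1) = 79695/374699 ≈ 21.27%


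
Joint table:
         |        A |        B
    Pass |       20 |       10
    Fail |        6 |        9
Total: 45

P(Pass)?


P(Pass) = (20+10)/45 = 30/45 = 2/3

P(Pass) = 2/3 ≈ 66.67%


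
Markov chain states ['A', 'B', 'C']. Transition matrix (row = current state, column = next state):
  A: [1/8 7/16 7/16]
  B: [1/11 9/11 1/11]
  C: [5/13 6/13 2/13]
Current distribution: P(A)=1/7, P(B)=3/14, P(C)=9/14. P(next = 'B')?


P(next=B) = Σᵢ P(now=i)×P(i→B)
= 1/7×7/16 + 3/14×9/11 + 9/14×6/13
= 1/16 + 27/154 + 27/91 = 1223/2288

P = 1223/2288 ≈ 0.5345


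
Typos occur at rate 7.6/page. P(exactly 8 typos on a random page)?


Poisson(λ=7.6): P(X=8) = e^(-λ)×λ^k/k!
= e^(-7.6) × 7.6^8 / 8!
≈ 0.0005004514334 × 11130347.8745 / 40320 ≈ 0.138150

P(X=8) ≈ 0.138150 ≈ 13.81%


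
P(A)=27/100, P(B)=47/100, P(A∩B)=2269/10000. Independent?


P(A)×P(B) = 1269/10000
P(A∩B) = 2269/10000
Not equal → NOT independent

No, not independent


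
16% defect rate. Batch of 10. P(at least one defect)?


P(all good) = (21/25)^10 = 16679880978201/95367431640625
P(≥1 defect) = 78687550662424/95367431640625

P = 78687550662424/95367431640625 ≈ 82.51%


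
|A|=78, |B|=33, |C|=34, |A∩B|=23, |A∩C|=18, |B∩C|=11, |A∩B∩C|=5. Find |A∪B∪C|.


|A∪B∪C| = 78+33+34-23-18-11+5 = 98

|A∪B∪C| = 98


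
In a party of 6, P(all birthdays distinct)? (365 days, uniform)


P(all different) = Π(365-i)/365 for i=0..5
= (365/365)×(364/365)×...×(360/365)
= 0.959538

P ≈ 0.9595 ≈ 95.95%


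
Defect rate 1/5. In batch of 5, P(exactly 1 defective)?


Binomial: P(X=1) = C(5,1)×p^1×(1-p)^4
= 5 × 1/5 × 256/625 = 256/625

P(X=1) = 256/625 ≈ 40.96%


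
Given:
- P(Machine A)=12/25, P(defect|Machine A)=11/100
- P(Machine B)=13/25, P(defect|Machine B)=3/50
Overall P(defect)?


P(B) = Σ P(B|Aᵢ)×P(Aᵢ)
  11/100×12/25 = 33/625
  3/50×13/25 = 39/1250
Sum = 21/250

P(defect) = 21/250 ≈ 8.40%


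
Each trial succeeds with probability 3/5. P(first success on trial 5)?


Geometric: P(X=5) = (1-p)^(k-1)×p = (2/5)^4×3/5 = 48/3125

P(X=5) = 48/3125 ≈ 1.54%


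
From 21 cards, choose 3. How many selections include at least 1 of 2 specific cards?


Complement: C(21,3) - C(19,3) = 1330 - 969 = 361

361


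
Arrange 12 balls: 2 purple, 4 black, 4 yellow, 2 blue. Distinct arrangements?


12!/(2!×4!×4!×2!) = 207900

207900


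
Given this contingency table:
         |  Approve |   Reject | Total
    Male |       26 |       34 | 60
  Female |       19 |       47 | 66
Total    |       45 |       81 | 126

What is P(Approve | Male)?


P(Approve | Male) = 26/(26+34) = 26/60 = 13/30

P(Approve|Male) = 13/30 ≈ 43.33%


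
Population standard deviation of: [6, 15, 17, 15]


Mean = 53/4
  (6-53/4)²=841/16
  (15-53/4)²=49/16
  (17-53/4)²=225/16
  (15-53/4)²=49/16
Σ(x-μ)² = 291/4
σ² = (291/4)/4 = 291/16

σ = √(291/16) ≈ 4.2647


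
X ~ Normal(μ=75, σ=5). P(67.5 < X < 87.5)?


z₁=(67.5-75)/5=-1.5, z₂=(87.5-75)/5=2.5
P = Φ(2.5) - Φ(-1.5) = 0.993790 - 0.066807 = 0.926983 ≈ 0.9270

P(67.5 < X < 87.5) ≈ 0.9270


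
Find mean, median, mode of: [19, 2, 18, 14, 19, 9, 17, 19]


Sorted: [2, 9, 14, 17, 18, 19, 19, 19]
Mean = 117/8
Median = 35/2
Freq: {19: 3, 2: 1, 18: 1, 14: 1, 9: 1, 17: 1}
Mode: [19]

Mean=117/8, Median=35/2, Mode=19


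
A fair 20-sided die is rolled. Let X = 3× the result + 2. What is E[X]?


E[die] = (1+20)/2 = 21/2
E[X] = 3×21/2 + 2 = 67/2

E[X] = 67/2


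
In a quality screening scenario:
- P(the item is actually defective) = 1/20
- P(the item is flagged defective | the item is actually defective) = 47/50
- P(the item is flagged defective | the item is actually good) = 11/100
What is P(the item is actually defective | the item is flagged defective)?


Using Bayes' theorem:
P(A|B) = P(B|A)·P(A) / P(B)

P(the item is flagged defective) = 47/50 × 1/20 + 11/100 × 19/20
= 47/1000 + 209/2000 = 303/2000

P(the item is actually defective|the item is flagged defective) = (47/1000) / (303/2000) = 94/303

P(the item is actually defective|the item is flagged defective) = 94/303 ≈ 31.02%


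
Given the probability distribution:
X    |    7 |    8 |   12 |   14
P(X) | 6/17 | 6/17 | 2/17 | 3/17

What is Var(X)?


E[X] = 156/17
E[X²] = 1554/17
Var(X) = E[X²] - (E[X])² = 1554/17 - 24336/289 = 2082/289

Var(X) = 2082/289 ≈ 7.2042


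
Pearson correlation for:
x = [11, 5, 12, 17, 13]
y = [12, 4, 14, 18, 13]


n=5, Σx=58, Σy=61, Σxy=795, Σx²=748, Σy²=849
r = (5×795 - 58×61)/√((5×748 - 58²)(5×849 - 61²))
= 437/√(376×524) = 437/√197024 ≈ 437/443.8739 ≈ 0.9845

r ≈ 0.9845


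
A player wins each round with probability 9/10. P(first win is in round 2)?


Geometric: P(X=2) = (1-p)^(k-1)×p = (1/10)^1×9/10 = 9/100

P(X=2) = 9/100 ≈ 9.00%


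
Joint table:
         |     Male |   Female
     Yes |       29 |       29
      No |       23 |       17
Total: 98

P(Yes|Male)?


P(Yes|Male) = 29/(29+23) = 29/52

P = 29/52 ≈ 55.77%


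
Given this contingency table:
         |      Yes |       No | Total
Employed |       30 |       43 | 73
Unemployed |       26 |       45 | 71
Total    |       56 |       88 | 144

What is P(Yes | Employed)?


P(Yes | Employed) = 30/(30+43) = 30/73

P(Yes|Employed) = 30/73 ≈ 41.10%


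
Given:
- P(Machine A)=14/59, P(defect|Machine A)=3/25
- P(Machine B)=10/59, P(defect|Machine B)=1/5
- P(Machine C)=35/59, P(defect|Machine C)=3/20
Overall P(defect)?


P(B) = Σ P(B|Aᵢ)×P(Aᵢ)
  3/25×14/59 = 42/1475
  1/5×10/59 = 2/59
  3/20×35/59 = 21/236
Sum = 893/5900

P(defect) = 893/5900 ≈ 15.14%


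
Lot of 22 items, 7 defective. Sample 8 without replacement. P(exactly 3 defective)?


Hypergeometric: C(7,3)×C(15,5)/C(22,8)
= 35×3003/319770 = 637/1938

P(X=3) = 637/1938 ≈ 32.87%


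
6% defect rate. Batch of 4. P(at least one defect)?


P(all good) = (47/50)^4 = 4879681/6250000
P(≥1 defect) = 1370319/6250000

P = 1370319/6250000 ≈ 21.93%


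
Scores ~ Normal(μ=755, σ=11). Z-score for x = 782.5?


z = (x - μ)/σ = (782.5 - 755)/11 = 2.5

z = 2.5


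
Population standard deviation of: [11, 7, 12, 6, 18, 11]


Mean = 65/6
  (11-65/6)²=1/36
  (7-65/6)²=529/36
  (12-65/6)²=49/36
  (6-65/6)²=841/36
  (18-65/6)²=1849/36
  (11-65/6)²=1/36
Σ(x-μ)² = 545/6
σ² = (545/6)/6 = 545/36

σ = √(545/36) ≈ 3.8909


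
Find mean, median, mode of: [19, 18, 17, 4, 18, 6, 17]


Sorted: [4, 6, 17, 17, 18, 18, 19]
Mean = 99/7
Median = 17
Freq: {19: 1, 18: 2, 17: 2, 4: 1, 6: 1}
Mode: [17, 18]

Mean=99/7, Median=17, Mode=[17, 18]


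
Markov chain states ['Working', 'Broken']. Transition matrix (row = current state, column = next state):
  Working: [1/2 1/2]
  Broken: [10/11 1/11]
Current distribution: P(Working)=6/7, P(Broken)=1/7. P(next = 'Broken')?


P(next=Broken) = Σᵢ P(now=i)×P(i→Broken)
= 6/7×1/2 + 1/7×1/11
= 3/7 + 1/77 = 34/77

P = 34/77 ≈ 0.4416


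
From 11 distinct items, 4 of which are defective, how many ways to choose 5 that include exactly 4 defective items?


Choose 4 of the 4 defective items and 1 of the other 7 items:
C(4,4)×C(7,1) = 1×7 = 7

7


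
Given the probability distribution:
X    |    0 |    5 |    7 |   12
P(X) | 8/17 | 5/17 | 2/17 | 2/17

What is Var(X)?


E[X] = 63/17
E[X²] = 511/17
Var(X) = E[X²] - (E[X])² = 511/17 - 3969/289 = 4718/289

Var(X) = 4718/289 ≈ 16.3253


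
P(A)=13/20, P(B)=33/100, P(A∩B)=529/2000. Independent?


P(A)×P(B) = 429/2000
P(A∩B) = 529/2000
Not equal → NOT independent

No, not independent


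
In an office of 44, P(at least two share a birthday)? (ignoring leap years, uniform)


P(all different) = Π(365-i)/365 for i=0..43
= 0.067115
P(match) = 1 - 0.067115 = 0.932885

P ≈ 0.9329 ≈ 93.29%


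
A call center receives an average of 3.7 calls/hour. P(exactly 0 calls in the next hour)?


Poisson(λ=3.7): P(X=0) = e^(-λ)×λ^k/k!
= e^(-3.7) × 3.7^0 / 0!
≈ 0.02472352647 × 1 / 1 ≈ 0.024724

P(X=0) ≈ 0.024724 ≈ 2.47%


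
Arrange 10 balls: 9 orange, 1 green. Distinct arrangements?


10!/(9!×1!) = 10

10


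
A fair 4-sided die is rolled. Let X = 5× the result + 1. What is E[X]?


E[die] = (1+4)/2 = 5/2
E[X] = 5×5/2 + 1 = 27/2

E[X] = 27/2


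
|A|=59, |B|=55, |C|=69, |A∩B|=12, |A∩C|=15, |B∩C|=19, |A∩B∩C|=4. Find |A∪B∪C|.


|A∪B∪C| = 59+55+69-12-15-19+4 = 141

|A∪B∪C| = 141


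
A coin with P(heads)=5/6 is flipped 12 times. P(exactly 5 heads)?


Binomial: P(X=5) = C(12,5)×p^5×(1-p)^7
= 792 × 3125/7776 × 1/279936 = 34375/30233088

P(X=5) = 34375/30233088 ≈ 0.11%


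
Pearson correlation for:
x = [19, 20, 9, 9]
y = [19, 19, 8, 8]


n=4, Σx=57, Σy=54, Σxy=885, Σx²=923, Σy²=850
r = (4×885 - 57×54)/√((4×923 - 57²)(4×850 - 54²))
= 462/√(443×484) = 462/√214412 ≈ 462/463.0464 ≈ 0.9977

r ≈ 0.9977


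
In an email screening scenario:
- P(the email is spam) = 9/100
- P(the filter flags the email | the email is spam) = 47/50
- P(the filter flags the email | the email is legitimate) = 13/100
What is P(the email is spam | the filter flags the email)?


Using Bayes' theorem:
P(A|B) = P(B|A)·P(A) / P(B)

P(the filter flags the email) = 47/50 × 9/100 + 13/100 × 91/100
= 423/5000 + 1183/10000 = 2029/10000

P(the email is spam|the filter flags the email) = (423/5000) / (2029/10000) = 846/2029

P(the email is spam|the filter flags the email) = 846/2029 ≈ 41.70%


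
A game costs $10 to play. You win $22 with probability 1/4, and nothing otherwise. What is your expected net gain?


E[gain] = (22-10)×1/4 + (-10)×3/4
= 3 - 15/2 = -9/2

Expected net gain = $-9/2 ≈ $-4.50


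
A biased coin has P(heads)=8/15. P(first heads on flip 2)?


Geometric: P(X=2) = (1-p)^(k-1)×p = (7/15)^1×8/15 = 56/225

P(X=2) = 56/225 ≈ 24.89%


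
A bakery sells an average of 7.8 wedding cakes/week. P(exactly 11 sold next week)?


Poisson(λ=7.8): P(X=11) = e^(-λ)×λ^k/k!
= e^(-7.8) × 7.8^11 / 11!
≈ 0.000409734979 × 6501905148.36 / 39916800 ≈ 0.066740

P(X=11) ≈ 0.066740 ≈ 6.67%


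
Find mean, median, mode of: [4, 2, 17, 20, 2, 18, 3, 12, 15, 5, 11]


Sorted: [2, 2, 3, 4, 5, 11, 12, 15, 17, 18, 20]
Mean = 109/11
Median = 11
Freq: {4: 1, 2: 2, 17: 1, 20: 1, 18: 1, 3: 1, 12: 1, 15: 1, 5: 1, 11: 1}
Mode: [2]

Mean=109/11, Median=11, Mode=2


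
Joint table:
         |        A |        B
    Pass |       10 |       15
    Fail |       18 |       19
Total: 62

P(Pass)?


P(Pass) = (10+15)/62 = 25/62

P(Pass) = 25/62 ≈ 40.32%


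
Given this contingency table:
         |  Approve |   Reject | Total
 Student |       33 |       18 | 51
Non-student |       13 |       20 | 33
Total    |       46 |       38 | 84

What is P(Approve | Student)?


P(Approve | Student) = 33/(33+18) = 33/51 = 11/17

P(Approve|Student) = 11/17 ≈ 64.71%


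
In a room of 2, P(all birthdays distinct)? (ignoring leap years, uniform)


P(all different) = Π(365-i)/365 for i=0..1
= (365/365)×(364/365)×...×(364/365)
= 0.997260

P ≈ 0.9973 ≈ 99.73%


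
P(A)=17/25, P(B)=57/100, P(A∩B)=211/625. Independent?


P(A)×P(B) = 969/2500
P(A∩B) = 211/625
Not equal → NOT independent

No, not independent


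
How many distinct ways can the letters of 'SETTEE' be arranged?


Letters: 6, freq: {'S': 1, 'E': 3, 'T': 2}
6!/(1!×3!×2!) = 720/12 = 60

60


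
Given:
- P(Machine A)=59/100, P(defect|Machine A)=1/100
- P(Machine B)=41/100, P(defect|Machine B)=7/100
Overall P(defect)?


P(B) = Σ P(B|Aᵢ)×P(Aᵢ)
  1/100×59/100 = 59/10000
  7/100×41/100 = 287/10000
Sum = 173/5000

P(defect) = 173/5000 ≈ 3.46%


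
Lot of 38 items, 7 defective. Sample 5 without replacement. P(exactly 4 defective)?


Hypergeometric: C(7,4)×C(31,1)/C(38,5)
= 35×31/501942 = 155/71706

P(X=4) = 155/71706 ≈ 0.22%


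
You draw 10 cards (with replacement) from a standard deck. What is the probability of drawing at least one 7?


P(not a 7) = 48/52 = 12/13
P(none in 10 draws) = (12/13)^10 = 61917364224/137858491849
P(≥1 7) = 1 - 61917364224/137858491849 = 75941127625/137858491849

P = 75941127625/137858491849 ≈ 55.09%


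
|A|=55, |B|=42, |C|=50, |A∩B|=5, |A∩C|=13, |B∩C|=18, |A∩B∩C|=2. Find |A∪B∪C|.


|A∪B∪C| = 55+42+50-5-13-18+2 = 113

|A∪B∪C| = 113


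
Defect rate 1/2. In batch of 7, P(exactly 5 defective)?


Binomial: P(X=5) = C(7,5)×p^5×(1-p)^2
= 21 × 1/32 × 1/4 = 21/128

P(X=5) = 21/128 ≈ 16.41%


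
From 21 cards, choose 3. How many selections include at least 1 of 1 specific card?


Complement: C(21,3) - C(20,3) = 1330 - 1140 = 190

190


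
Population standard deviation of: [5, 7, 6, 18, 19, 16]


Mean = 71/6
  (5-71/6)²=1681/36
  (7-71/6)²=841/36
  (6-71/6)²=1225/36
  (18-71/6)²=1369/36
  (19-71/6)²=1849/36
  (16-71/6)²=625/36
Σ(x-μ)² = 1265/6
σ² = (1265/6)/6 = 1265/36

σ = √(1265/36) ≈ 5.9278


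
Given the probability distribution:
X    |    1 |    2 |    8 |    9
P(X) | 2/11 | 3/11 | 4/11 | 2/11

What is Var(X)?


E[X] = 58/11
E[X²] = 432/11
Var(X) = E[X²] - (E[X])² = 432/11 - 3364/121 = 1388/121

Var(X) = 1388/121 ≈ 11.4711


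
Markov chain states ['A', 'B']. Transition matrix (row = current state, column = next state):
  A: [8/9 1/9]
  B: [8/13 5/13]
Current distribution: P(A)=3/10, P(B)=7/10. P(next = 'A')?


P(next=A) = Σᵢ P(now=i)×P(i→A)
= 3/10×8/9 + 7/10×8/13
= 4/15 + 28/65 = 136/195

P = 136/195 ≈ 0.6974


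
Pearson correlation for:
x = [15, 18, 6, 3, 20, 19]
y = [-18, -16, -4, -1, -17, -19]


n=6, Σx=81, Σy=-75, Σxy=-1286, Σx²=1355, Σy²=1247
r = (6×(-1286) - 81×(-75))/√((6×1355 - 81²)(6×1247 - (-75)²))
= -1641/√(1569×1857) = -1641/√2913633 ≈ -1641/1706.9367 ≈ -0.9614

r ≈ -0.9614


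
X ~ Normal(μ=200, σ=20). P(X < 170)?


z = (170-200)/20 = -1.5
P(Z < -1.5) = 0.0668

P(X < 170) ≈ 0.0668


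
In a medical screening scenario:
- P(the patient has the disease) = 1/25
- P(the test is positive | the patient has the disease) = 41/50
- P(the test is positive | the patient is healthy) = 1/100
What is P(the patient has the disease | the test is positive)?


Using Bayes' theorem:
P(A|B) = P(B|A)·P(A) / P(B)

P(the test is positive) = 41/50 × 1/25 + 1/100 × 24/25
= 41/1250 + 6/625 = 53/1250

P(the patient has the disease|the test is positive) = (41/1250) / (53/1250) = 41/53

P(the patient has the disease|the test is positive) = 41/53 ≈ 77.36%


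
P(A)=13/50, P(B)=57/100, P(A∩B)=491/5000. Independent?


P(A)×P(B) = 741/5000
P(A∩B) = 491/5000
Not equal → NOT independent

No, not independent


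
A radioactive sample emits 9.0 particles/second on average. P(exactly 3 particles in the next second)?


Poisson(λ=9.0): P(X=3) = e^(-λ)×λ^k/k!
= e^(-9.0) × 9.0^3 / 3!
≈ 0.0001234098041 × 729 / 6 ≈ 0.014994

P(X=3) ≈ 0.014994 ≈ 1.50%


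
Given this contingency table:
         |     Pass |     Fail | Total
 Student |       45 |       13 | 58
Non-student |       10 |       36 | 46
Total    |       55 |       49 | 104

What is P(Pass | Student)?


P(Pass | Student) = 45/(45+13) = 45/58

P(Pass|Student) = 45/58 ≈ 77.59%


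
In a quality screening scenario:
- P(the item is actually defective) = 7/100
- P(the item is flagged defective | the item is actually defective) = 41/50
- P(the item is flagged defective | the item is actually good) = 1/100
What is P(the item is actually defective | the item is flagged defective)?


Using Bayes' theorem:
P(A|B) = P(B|A)·P(A) / P(B)

P(the item is flagged defective) = 41/50 × 7/100 + 1/100 × 93/100
= 287/5000 + 93/10000 = 667/10000

P(the item is actually defective|the item is flagged defective) = (287/5000) / (667/10000) = 574/667

P(the item is actually defective|the item is flagged defective) = 574/667 ≈ 86.06%


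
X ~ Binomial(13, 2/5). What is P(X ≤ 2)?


P(X ≤ 2) = Σ P(X=i) for i=0..2
P(X=0) = 1594323/1220703125
P(X=1) = 13817466/1220703125
P(X=2) = 55269864/1220703125
Sum = 70681653/1220703125

P(X ≤ 2) = 70681653/1220703125 ≈ 5.79%


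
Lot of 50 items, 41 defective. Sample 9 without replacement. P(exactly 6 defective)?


Hypergeometric: C(41,6)×C(9,3)/C(50,9)
= 4496388×84/2505433700 = 13489164/89479775

P(X=6) = 13489164/89479775 ≈ 15.08%


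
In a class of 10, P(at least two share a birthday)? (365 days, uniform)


P(all different) = Π(365-i)/365 for i=0..9
= 0.883052
P(match) = 1 - 0.883052 = 0.116948

P ≈ 0.1169 ≈ 11.69%


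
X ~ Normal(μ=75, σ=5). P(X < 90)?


z = (90-75)/5 = 3.0
P(Z < 3.0) = 0.9987

P(X < 90) ≈ 0.9987


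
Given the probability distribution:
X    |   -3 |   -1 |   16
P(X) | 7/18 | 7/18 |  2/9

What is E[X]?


E[X] = Σ x·P(X=x)
= (-3)×(7/18) + (-1)×(7/18) + (16)×(2/9)
= 2

E[X] = 2


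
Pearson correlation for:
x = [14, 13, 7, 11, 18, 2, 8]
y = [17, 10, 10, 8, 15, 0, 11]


n=7, Σx=73, Σy=71, Σxy=884, Σx²=927, Σy²=899
r = (7×884 - 73×71)/√((7×927 - 73²)(7×899 - 71²))
= 1005/√(1160×1252) = 1005/√1452320 ≈ 1005/1205.1224 ≈ 0.8339

r ≈ 0.8339


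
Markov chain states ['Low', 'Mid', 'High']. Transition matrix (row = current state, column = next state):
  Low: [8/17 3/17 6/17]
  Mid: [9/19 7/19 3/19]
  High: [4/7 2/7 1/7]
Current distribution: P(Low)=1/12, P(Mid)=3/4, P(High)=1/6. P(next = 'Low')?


P(next=Low) = Σᵢ P(now=i)×P(i→Low)
= 1/12×8/17 + 3/4×9/19 + 1/6×4/7
= 2/51 + 27/76 + 2/21 = 4429/9044

P = 4429/9044 ≈ 0.4897


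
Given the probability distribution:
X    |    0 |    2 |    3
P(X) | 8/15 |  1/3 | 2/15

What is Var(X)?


E[X] = 16/15
E[X²] = 38/15
Var(X) = E[X²] - (E[X])² = 38/15 - 256/225 = 314/225

Var(X) = 314/225 ≈ 1.3956


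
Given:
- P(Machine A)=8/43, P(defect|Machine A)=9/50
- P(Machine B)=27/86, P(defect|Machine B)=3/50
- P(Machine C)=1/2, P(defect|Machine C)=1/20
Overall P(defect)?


P(B) = Σ P(B|Aᵢ)×P(Aᵢ)
  9/50×8/43 = 36/1075
  3/50×27/86 = 81/4300
  1/20×1/2 = 1/40
Sum = 133/1720

P(defect) = 133/1720 ≈ 7.73%


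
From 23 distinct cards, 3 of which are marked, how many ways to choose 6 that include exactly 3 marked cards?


Choose 3 of the 3 marked cards and 3 of the other 20 cards:
C(3,3)×C(20,3) = 1×1140 = 1140

1140


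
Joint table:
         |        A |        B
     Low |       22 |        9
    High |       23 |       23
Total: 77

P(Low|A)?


P(Low|A) = 22/(22+23) = 22/45

P = 22/45 ≈ 48.89%


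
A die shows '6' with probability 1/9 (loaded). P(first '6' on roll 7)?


Geometric: P(X=7) = (1-p)^(k-1)×p = (8/9)^6×1/9 = 262144/4782969

P(X=7) = 262144/4782969 ≈ 5.48%


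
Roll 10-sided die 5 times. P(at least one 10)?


P(no 10)^5 = (9/10)^5 = 59049/100000
P(≥1) = 1 - 59049/100000 = 40951/100000

P = 40951/100000 ≈ 40.95%


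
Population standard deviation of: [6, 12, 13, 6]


Mean = 37/4
  (6-37/4)²=169/16
  (12-37/4)²=121/16
  (13-37/4)²=225/16
  (6-37/4)²=169/16
Σ(x-μ)² = 171/4
σ² = (171/4)/4 = 171/16

σ = √(171/16) ≈ 3.2692


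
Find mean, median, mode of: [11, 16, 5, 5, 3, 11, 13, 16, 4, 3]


Sorted: [3, 3, 4, 5, 5, 11, 11, 13, 16, 16]
Mean = 87/10
Median = 8
Freq: {11: 2, 16: 2, 5: 2, 3: 2, 13: 1, 4: 1}
Mode: [3, 5, 11, 16]

Mean=87/10, Median=8, Mode=[3, 5, 11, 16]


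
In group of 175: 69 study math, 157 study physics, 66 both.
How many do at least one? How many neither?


|A∪B| = 69+157-66 = 160
Neither = 175-160 = 15

At least one: 160; Neither: 15


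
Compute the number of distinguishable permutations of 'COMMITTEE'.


Letters: 9, freq: {'C': 1, 'O': 1, 'M': 2, 'I': 1, 'T': 2, 'E': 2}
9!/(1!×1!×2!×1!×2!×2!) = 362880/8 = 45360

45360


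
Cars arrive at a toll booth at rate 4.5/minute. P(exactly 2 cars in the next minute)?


Poisson(λ=4.5): P(X=2) = e^(-λ)×λ^k/k!
= e^(-4.5) × 4.5^2 / 2!
≈ 0.01110899654 × 20.25 / 2 ≈ 0.112479

P(X=2) ≈ 0.112479 ≈ 11.25%


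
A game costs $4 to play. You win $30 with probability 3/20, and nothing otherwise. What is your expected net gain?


E[gain] = (30-4)×3/20 + (-4)×17/20
= 39/10 - 17/5 = 1/2

Expected net gain = $1/2 ≈ $0.50


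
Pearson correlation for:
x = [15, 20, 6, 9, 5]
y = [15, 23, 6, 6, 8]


n=5, Σx=55, Σy=58, Σxy=815, Σx²=767, Σy²=890
r = (5×815 - 55×58)/√((5×767 - 55²)(5×890 - 58²))
= 885/√(810×1086) = 885/√879660 ≈ 885/937.9019 ≈ 0.9436

r ≈ 0.9436


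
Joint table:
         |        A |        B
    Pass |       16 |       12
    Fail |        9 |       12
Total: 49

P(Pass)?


P(Pass) = (16+12)/49 = 28/49 = 4/7

P(Pass) = 4/7 ≈ 57.14%


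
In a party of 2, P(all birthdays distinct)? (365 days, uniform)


P(all different) = Π(365-i)/365 for i=0..1
= (365/365)×(364/365)×...×(364/365)
= 0.997260

P ≈ 0.9973 ≈ 99.73%


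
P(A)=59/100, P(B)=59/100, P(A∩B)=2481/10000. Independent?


P(A)×P(B) = 3481/10000
P(A∩B) = 2481/10000
Not equal → NOT independent

No, not independent


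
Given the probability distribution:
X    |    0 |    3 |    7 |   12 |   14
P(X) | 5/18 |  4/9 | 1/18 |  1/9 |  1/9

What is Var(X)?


E[X] = 83/18
E[X²] = 89/2
Var(X) = E[X²] - (E[X])² = 89/2 - 6889/324 = 7529/324

Var(X) = 7529/324 ≈ 23.2377


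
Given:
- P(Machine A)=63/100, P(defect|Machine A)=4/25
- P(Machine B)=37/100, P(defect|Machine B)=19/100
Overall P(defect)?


P(B) = Σ P(B|Aᵢ)×P(Aᵢ)
  4/25×63/100 = 63/625
  19/100×37/100 = 703/10000
Sum = 1711/10000

P(defect) = 1711/10000 ≈ 17.11%


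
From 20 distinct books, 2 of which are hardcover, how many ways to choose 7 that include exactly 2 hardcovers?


Choose 2 of the 2 hardcovers and 5 of the other 18 books:
C(2,2)×C(18,5) = 1×8568 = 8568

8568


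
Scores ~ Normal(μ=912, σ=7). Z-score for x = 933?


z = (x - μ)/σ = (933 - 912)/7 = 3.0

z = 3.0


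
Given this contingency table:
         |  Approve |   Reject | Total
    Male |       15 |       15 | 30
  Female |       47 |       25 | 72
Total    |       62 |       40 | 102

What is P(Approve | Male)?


P(Approve | Male) = 15/(15+15) = 15/30 = 1/2

P(Approve|Male) = 1/2 ≈ 50.00%
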